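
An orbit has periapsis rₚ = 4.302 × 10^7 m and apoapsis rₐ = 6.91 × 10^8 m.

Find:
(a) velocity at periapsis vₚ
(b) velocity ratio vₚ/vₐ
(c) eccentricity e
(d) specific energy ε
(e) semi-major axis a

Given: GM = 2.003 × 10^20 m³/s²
rₚ = 4.302 × 10^7 m
rₐ = 6.91 × 10^8 m
GM = 2.003 × 10^20 m³/s²
a = (rₚ + rₐ)/2 = 3.6701 × 10^8 m
e = (rₐ − rₚ)/(rₐ + rₚ) = (6.4798 × 10^8) / (7.3402 × 10^8) = 0.882782
(a) vₚ² = GM (2/rₚ − 1/a) = 2.003 × 10^20 × (4.649 × 10^-8 − 2.72472 × 10^-9) = 8.76619 × 10^12 m²/s²;  vₚ = 2.96077 × 10^6 m/s ≈ 2961 km/s
(b) vₚ/vₐ = rₐ/rₚ (angular momentum) = (6.91 × 10^8) / (4.302 × 10^7) = 16.0623 ≈ 16.06
(c) e = 0.882782 ≈ 0.8828
(d) 2a = 7.3402 × 10^8 m;  ε = −GM/(2a) = -2.72881 × 10^11 J/kg ≈ -272.9 GJ/kg
(e) a = 3.6701 × 10^8 m ≈ 3.67 × 10^8 m

Final answer:
(a) velocity at periapsis vₚ = 2961 km/s
(b) velocity ratio vₚ/vₐ = 16.06
(c) eccentricity e = 0.8828
(d) specific energy ε = -272.9 GJ/kg
(e) semi-major axis a = 3.67 × 10^8 m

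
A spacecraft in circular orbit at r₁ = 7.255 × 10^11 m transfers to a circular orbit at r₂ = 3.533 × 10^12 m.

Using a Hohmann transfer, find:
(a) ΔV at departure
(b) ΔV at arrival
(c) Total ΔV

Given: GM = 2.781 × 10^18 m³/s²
r₁ = 7.255 × 10^11 m
r₂ = 3.533 × 10^12 m
GM = 2.781 × 10^18 m³/s²
Transfer ellipse: a_t = (r₁ + r₂)/2 = 2.12925 × 10^12 m
Circular speed at r₁: v₁ = √(GM/r₁) = 1957.86 m/s
Transfer speed at r₁ (periapsis): v₁ₜ = √(GM(2/r₁ − 1/a_t)) = 2521.97 m/s
(a) ΔV₁ = v₁ₜ − v₁ = 564.111 m/s ≈ 564.1 m/s
Circular speed at r₂: v₂ = √(GM/r₂) = 887.215 m/s
Transfer speed at r₂ (apoapsis): v₂ₜ = √(GM(2/r₂ − 1/a_t)) = 517.886 m/s
(b) ΔV₂ = v₂ − v₂ₜ = 369.329 m/s ≈ 369.3 m/s
(c) ΔV_total = ΔV₁ + ΔV₂ = 933.44 m/s ≈ 933.4 m/s

Final answer:
(a) ΔV₁ = 564.1 m/s
(b) ΔV₂ = 369.3 m/s
(c) ΔV_total = 933.4 m/s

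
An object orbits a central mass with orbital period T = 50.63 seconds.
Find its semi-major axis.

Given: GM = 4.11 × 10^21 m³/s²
T = 50.63 seconds
GM = 4.11 × 10^21 m³/s²
Kepler's third law: a³ = GM T² / (4π²)
T² = 2563.4 s²
a³ = (4.11 × 10^21) × 2563.4 / (4π²) = 2.66869 × 10^23 m³
a = (a³)^(1/3) = 6.43822 × 10^7 m ≈ 64.38 Mm

Final answer: 64.38 Mm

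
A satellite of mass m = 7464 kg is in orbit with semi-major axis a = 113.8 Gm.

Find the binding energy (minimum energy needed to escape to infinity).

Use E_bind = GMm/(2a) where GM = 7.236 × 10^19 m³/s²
a = 113.8 Gm = 1.138 × 10^11 m
GM = 7.236 × 10^19 m³/s²
m = 7464 kg
GMm = 7.236 × 10^19 × 7464 = 5.40095 × 10^23 m³·kg/s²
2a = 2.276 × 10^11 m
E_bind = GMm/(2a) = 2.373 × 10^12 J ≈ 2.373 TJ

Final answer: 2.373 TJ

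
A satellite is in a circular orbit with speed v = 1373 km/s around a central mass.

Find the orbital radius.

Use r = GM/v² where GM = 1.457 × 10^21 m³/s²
v = 1373 km/s = 1.373 × 10^6 m/s
GM = 1.457 × 10^21 m³/s²
v² = 1.88513 × 10^12 m²/s²
r = GM/v² = (1.457 × 10^21) / (1.88513 × 10^12) = 7.72891 × 10^8 m ≈ 772.9 Mm

Final answer: 772.9 Mm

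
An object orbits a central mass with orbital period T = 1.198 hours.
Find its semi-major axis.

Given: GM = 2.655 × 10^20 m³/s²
T = 1.198 hours = 4312.8 s
GM = 2.655 × 10^20 m³/s²
Kepler's third law: a³ = GM T² / (4π²)
T² = 1.86002 × 10^7 s²
a³ = (2.655 × 10^20) × (1.86002 × 10^7) / (4π²) = 1.2509 × 10^26 m³
a = (a³)^(1/3) = 5.0012 × 10^8 m ≈ 500.1 Mm

Final answer: 500.1 Mm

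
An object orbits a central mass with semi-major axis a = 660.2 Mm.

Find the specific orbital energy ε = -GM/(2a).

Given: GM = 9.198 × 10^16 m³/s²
a = 660.2 Mm = 6.602 × 10^8 m
GM = 9.198 × 10^16 m³/s²
2a = 1.3204 × 10^9 m
ε = −GM/(2a) = -6.96607 × 10^7 J/kg ≈ -69.66 MJ/kg

Final answer: -69.66 MJ/kg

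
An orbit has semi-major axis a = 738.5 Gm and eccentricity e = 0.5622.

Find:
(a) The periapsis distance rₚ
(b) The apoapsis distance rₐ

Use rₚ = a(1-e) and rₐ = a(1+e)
a = 738.5 Gm = 7.385 × 10^11 m
e = 0.5622:  1 − e = 0.4378,  1 + e = 1.5622
(a) rₚ = a(1 − e) = 7.385 × 10^11 m × 0.4378 = 3.23315 × 10^11 m ≈ 323.3 Gm
(b) rₐ = a(1 + e) = 7.385 × 10^11 m × 1.5622 = 1.15368 × 10^12 m ≈ 1.154 Tm

Final answer:
(a) rₚ = 323.3 Gm
(b) rₐ = 1.154 Tm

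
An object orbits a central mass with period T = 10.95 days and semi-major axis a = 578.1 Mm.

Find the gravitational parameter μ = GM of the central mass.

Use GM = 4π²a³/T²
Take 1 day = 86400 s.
T = 10.95 days = 946080 s
a = 578.1 Mm = 5.781 × 10^8 m
a³ = 1.93201 × 10^26 m³
T² = 8.95067 × 10^11 s²
GM = 4π² × (1.93201 × 10^26) / (8.95067 × 10^11) = 8.52144 × 10^15 m³/s²
GM ≈ 8.521 × 10^15 m³/s²

Final answer: GM = 8.521 × 10^15 m³/s²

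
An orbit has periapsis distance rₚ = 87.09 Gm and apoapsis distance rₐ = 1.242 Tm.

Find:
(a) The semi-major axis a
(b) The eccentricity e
rₚ = 87.09 Gm = 8.709 × 10^10 m
rₐ = 1.242 Tm = 1.242 × 10^12 m
(a) a = (rₚ + rₐ)/2 = 6.64545 × 10^11 m ≈ 664.5 Gm
(b) e = (rₐ − rₚ)/(rₐ + rₚ) = (1.15491 × 10^12) / (1.32909 × 10^12) = 0.868948

Final answer:
(a) a = 664.5 Gm
(b) e = 0.8689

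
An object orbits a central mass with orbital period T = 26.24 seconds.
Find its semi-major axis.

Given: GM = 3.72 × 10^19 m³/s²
T = 26.24 seconds
GM = 3.72 × 10^19 m³/s²
Kepler's third law: a³ = GM T² / (4π²)
T² = 688.538 s²
a³ = (3.72 × 10^19) × 688.538 / (4π²) = 6.488 × 10^20 m³
a = (a³)^(1/3) = 8.65706 × 10^6 m ≈ 8.657 Mm

Final answer: 8.657 Mm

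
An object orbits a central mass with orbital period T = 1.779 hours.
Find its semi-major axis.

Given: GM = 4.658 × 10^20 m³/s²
T = 1.779 hours = 6404.4 s
GM = 4.658 × 10^20 m³/s²
Kepler's third law: a³ = GM T² / (4π²)
T² = 4.10163 × 10^7 s²
a³ = (4.658 × 10^20) × (4.10163 × 10^7) / (4π²) = 4.83946 × 10^26 m³
a = (a³)^(1/3) = 7.85113 × 10^8 m ≈ 7.851 × 10^8 m

Final answer: 7.851 × 10^8 m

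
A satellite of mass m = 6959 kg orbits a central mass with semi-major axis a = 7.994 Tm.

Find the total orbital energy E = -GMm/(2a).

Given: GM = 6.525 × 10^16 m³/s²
a = 7.994 Tm = 7.994 × 10^12 m
GM = 6.525 × 10^16 m³/s²
2a = 1.5988 × 10^13 m
GMm = 6.525 × 10^16 × 6959 = 4.54075 × 10^20 m³·kg/s²
E = −GMm/(2a) = -2.8401 × 10^7 J ≈ -28.4 MJ

Final answer: -28.4 MJ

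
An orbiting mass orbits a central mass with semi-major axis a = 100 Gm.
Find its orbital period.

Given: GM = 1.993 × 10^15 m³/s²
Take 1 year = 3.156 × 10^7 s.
a = 100 Gm = 1 × 10^11 m
GM = 1.993 × 10^15 m³/s²
a³ = 1 × 10^33 m³
T = 2π √(a³/GM) = 2π √((1 × 10^33) / (1.993 × 10^15)) = 2π × 7.08347 × 10^8 s
T = 4.45068 × 10^9 s ≈ 141 years

Final answer: 141 years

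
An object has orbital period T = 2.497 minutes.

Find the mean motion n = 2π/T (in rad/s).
T = 2.497 minutes = 149.82 s
n = 2π / 149.82 s = 0.0419382 rad/s ≈ 0.04194 rad/s

Final answer: n = 0.04194 rad/s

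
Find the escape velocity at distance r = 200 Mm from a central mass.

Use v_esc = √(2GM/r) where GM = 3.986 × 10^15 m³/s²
r = 200 Mm = 2 × 10^8 m
GM = 3.986 × 10^15 m³/s²
2GM/r = 2 × (3.986 × 10^15) / (2 × 10^8) = 3.986 × 10^7 m²/s²
v_esc = √(2GM/r) = 6313.48 m/s ≈ 6.313 km/s

Final answer: 6.313 km/s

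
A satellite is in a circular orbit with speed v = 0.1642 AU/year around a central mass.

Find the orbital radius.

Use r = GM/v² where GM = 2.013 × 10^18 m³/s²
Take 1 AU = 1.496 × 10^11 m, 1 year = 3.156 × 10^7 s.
v = 0.1642 AU/year = 778.337 m/s
GM = 2.013 × 10^18 m³/s²
v² = 605809 m²/s²
r = GM/v² = (2.013 × 10^18) / 605809 = 3.32283 × 10^12 m ≈ 22.21 AU

Final answer: 22.21 AU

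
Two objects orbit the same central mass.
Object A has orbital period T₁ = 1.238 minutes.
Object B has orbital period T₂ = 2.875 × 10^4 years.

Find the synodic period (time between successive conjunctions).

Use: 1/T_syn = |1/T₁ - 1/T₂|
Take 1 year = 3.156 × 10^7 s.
T₁ = 1.238 minutes = 74.28 s
T₂ = 2.875 × 10^4 years = 9.0735 × 10^11 s
1/T₁ = 0.0134626 s⁻¹
1/T₂ = 1.10211 × 10^-12 s⁻¹
|1/T₁ − 1/T₂| = 0.0134626 s⁻¹
T_syn = 1 / |1/T₁ − 1/T₂| = 74.28 s ≈ 1.238 minutes

Final answer: T_syn = 1.238 minutes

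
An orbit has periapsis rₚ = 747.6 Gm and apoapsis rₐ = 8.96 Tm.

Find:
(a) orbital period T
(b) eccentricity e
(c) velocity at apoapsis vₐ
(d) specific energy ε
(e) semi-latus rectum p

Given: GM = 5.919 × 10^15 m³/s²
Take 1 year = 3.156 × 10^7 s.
rₚ = 747.6 Gm = 7.476 × 10^11 m
rₐ = 8.96 Tm = 8.96 × 10^12 m
GM = 5.919 × 10^15 m³/s²
a = (rₚ + rₐ)/2 = 4.8538 × 10^12 m
e = (rₐ − rₚ)/(rₐ + rₚ) = (8.2124 × 10^12) / (9.7076 × 10^12) = 0.845976
(a) a³ = 1.14352 × 10^38 m³;  T = 2π √(a³/GM) = 2π × 1.38995 × 10^11 s = 8.7333 × 10^11 s ≈ 2.767 × 10^4 years
(b) e = 0.845976 ≈ 0.846
(c) vₐ² = GM (2/rₐ − 1/a) = 5.919 × 10^15 × (2.23214 × 10^-13 − 2.06024 × 10^-13) = 101.748 m²/s²;  vₐ = 10.087 m/s ≈ 10.09 m/s
(d) 2a = 9.7076 × 10^12 m;  ε = −GM/(2a) = -609.728 J/kg ≈ -609.7 J/kg
(e) 1 − e² = 0.284324;  p = a(1 − e²) = 4.8538 × 10^12 × 0.284324 = 1.38005 × 10^12 m ≈ 1.38 Tm

Final answer:
(a) orbital period T = 2.767 × 10^4 years
(b) eccentricity e = 0.846
(c) velocity at apoapsis vₐ = 10.09 m/s
(d) specific energy ε = -609.7 J/kg
(e) semi-latus rectum p = 1.38 Tm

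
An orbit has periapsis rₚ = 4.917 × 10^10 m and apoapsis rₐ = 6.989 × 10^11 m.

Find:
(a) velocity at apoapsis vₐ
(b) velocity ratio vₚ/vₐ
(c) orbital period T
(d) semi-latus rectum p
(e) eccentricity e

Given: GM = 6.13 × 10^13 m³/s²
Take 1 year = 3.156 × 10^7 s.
rₚ = 4.917 × 10^10 m
rₐ = 6.989 × 10^11 m
GM = 6.13 × 10^13 m³/s²
a = (rₚ + rₐ)/2 = 3.74035 × 10^11 m
e = (rₐ − rₚ)/(rₐ + rₚ) = (6.4973 × 10^11) / (7.4807 × 10^11) = 0.868542
(a) vₐ² = GM (2/rₐ − 1/a) = 6.13 × 10^13 × (2.86164 × 10^-12 − 2.67355 × 10^-12) = 11.5301 m²/s²;  vₐ = 3.3956 m/s ≈ 3.396 m/s
(b) vₚ/vₐ = rₐ/rₚ (angular momentum) = (6.989 × 10^11) / (4.917 × 10^10) = 14.214 ≈ 14.21
(c) a³ = 5.23283 × 10^34 m³;  T = 2π √(a³/GM) = 2π × 2.92172 × 10^10 s = 1.83577 × 10^11 s ≈ 5817 years
(d) 1 − e² = 0.245635;  p = a(1 − e²) = 3.74035 × 10^11 × 0.245635 = 9.18762 × 10^10 m ≈ 9.188 × 10^10 m
(e) e = 0.868542 ≈ 0.8685

Final answer:
(a) velocity at apoapsis vₐ = 3.396 m/s
(b) velocity ratio vₚ/vₐ = 14.21
(c) orbital period T = 5817 years
(d) semi-latus rectum p = 9.188 × 10^10 m
(e) eccentricity e = 0.8685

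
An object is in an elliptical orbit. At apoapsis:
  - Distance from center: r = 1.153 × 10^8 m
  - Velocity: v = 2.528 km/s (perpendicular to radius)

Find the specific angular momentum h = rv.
r = 1.153 × 10^8 m
v = 2.528 km/s = 2528 m/s
h = rv = 1.153 × 10^8 × 2528 = 2.91478 × 10^11 m²/s ≈ 2.915 × 10^11 m²/s

Final answer: h = 2.915 × 10^11 m²/s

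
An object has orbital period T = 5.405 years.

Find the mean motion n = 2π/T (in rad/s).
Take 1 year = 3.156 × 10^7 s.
T = 5.405 years = 1.70582 × 10^8 s
n = 2π / (1.70582 × 10^8 s) = 3.68339 × 10^-8 rad/s ≈ 3.683 × 10^-8 rad/s

Final answer: n = 3.683 × 10^-8 rad/s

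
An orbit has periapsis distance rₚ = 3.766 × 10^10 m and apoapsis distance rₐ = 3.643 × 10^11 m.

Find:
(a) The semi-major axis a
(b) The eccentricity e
rₚ = 3.766 × 10^10 m
rₐ = 3.643 × 10^11 m
(a) a = (rₚ + rₐ)/2 = 2.0098 × 10^11 m ≈ 2.01 × 10^11 m
(b) e = (rₐ − rₚ)/(rₐ + rₚ) = (3.2664 × 10^11) / (4.0196 × 10^11) = 0.812618

Final answer:
(a) a = 2.01 × 10^11 m
(b) e = 0.8126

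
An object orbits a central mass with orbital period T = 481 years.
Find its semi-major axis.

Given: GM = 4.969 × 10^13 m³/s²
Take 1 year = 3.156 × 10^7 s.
T = 481 years = 1.51804 × 10^10 s
GM = 4.969 × 10^13 m³/s²
Kepler's third law: a³ = GM T² / (4π²)
T² = 2.30443 × 10^20 s²
a³ = (4.969 × 10^13) × (2.30443 × 10^20) / (4π²) = 2.9005 × 10^32 m³
a = (a³)^(1/3) = 6.61949 × 10^10 m ≈ 66.19 Gm

Final answer: 66.19 Gm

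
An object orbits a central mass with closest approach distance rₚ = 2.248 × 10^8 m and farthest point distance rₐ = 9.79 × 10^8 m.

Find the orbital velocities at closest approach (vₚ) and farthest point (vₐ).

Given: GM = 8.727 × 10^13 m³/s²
rₚ = 2.248 × 10^8 m
rₐ = 9.79 × 10^8 m
GM = 8.727 × 10^13 m³/s²
a = (rₚ + rₐ)/2 = 6.019 × 10^8 m
Vis-viva: v² = GM (2/r − 1/a)
vₚ² = 8.727 × 10^13 × (8.8968 × 10^-9 − 1.66141 × 10^-9) = 631433 m²/s²
vₚ = 794.627 m/s ≈ 794.6 m/s
vₐ² = 8.727 × 10^13 × (2.0429 × 10^-9 − 1.66141 × 10^-9) = 33293.1 m²/s²
vₐ = 182.464 m/s ≈ 182.5 m/s

Final answer: vₚ = 794.6 m/s, vₐ = 182.5 m/s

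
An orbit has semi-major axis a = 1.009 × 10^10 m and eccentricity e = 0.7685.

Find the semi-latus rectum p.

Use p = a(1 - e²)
a = 1.009 × 10^10 m
e = 0.7685,  e² = 0.590592,  1 − e² = 0.409408
p = a(1 − e²) = 1.009 × 10^10 m × 0.409408 = 4.13092 × 10^9 m ≈ 4.131 × 10^9 m

Final answer: p = 4.131 × 10^9 m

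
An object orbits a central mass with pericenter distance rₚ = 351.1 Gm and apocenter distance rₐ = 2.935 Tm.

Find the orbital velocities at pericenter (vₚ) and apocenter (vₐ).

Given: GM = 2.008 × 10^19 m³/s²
rₚ = 351.1 Gm = 3.511 × 10^11 m
rₐ = 2.935 Tm = 2.935 × 10^12 m
GM = 2.008 × 10^19 m³/s²
a = (rₚ + rₐ)/2 = 1.64305 × 10^12 m
Vis-viva: v² = GM (2/r − 1/a)
vₚ² = 2.008 × 10^19 × (5.69638 × 10^-12 − 6.08624 × 10^-13) = 1.02162 × 10^8 m²/s²
vₚ = 10107.5 m/s ≈ 10.11 km/s
vₐ² = 2.008 × 10^19 × (6.81431 × 10^-13 − 6.08624 × 10^-13) = 1.46196 × 10^6 m²/s²
vₐ = 1209.12 m/s ≈ 1.209 km/s

Final answer: vₚ = 10.11 km/s, vₐ = 1.209 km/s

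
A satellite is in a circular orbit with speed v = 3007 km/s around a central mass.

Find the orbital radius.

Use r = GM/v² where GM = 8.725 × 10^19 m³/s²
v = 3007 km/s = 3.007 × 10^6 m/s
GM = 8.725 × 10^19 m³/s²
v² = 9.04205 × 10^12 m²/s²
r = GM/v² = (8.725 × 10^19) / (9.04205 × 10^12) = 9.64936 × 10^6 m ≈ 9.649 Mm

Final answer: 9.649 Mm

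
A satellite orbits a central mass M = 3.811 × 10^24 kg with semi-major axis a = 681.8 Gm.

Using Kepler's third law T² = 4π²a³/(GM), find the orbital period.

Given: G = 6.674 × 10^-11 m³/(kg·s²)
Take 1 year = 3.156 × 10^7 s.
M = 3.811 × 10^24 kg
GM = G × M = 6.674 × 10^-11 × 3.811 × 10^24 = 2.54346 × 10^14 m³/s²
a = 681.8 Gm = 6.818 × 10^11 m
a³ = 3.16936 × 10^35 m³
T = 2π √(a³/GM) = 2π √((3.16936 × 10^35) / (2.54346 × 10^14)) = 2π × 3.52999 × 10^10 s
T = 2.21796 × 10^11 s ≈ 7028 years

Final answer: 7028 years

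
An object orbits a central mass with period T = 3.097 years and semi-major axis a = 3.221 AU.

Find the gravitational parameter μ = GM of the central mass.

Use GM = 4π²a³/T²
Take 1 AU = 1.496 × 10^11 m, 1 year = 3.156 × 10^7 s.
T = 3.097 years = 9.77413 × 10^7 s
a = 3.221 AU = 4.81862 × 10^11 m
a³ = 1.11884 × 10^35 m³
T² = 9.55337 × 10^15 s²
GM = 4π² × (1.11884 × 10^35) / (9.55337 × 10^15) = 4.62349 × 10^20 m³/s²
GM ≈ 4.623 × 10^20 m³/s²

Final answer: GM = 4.623 × 10^20 m³/s²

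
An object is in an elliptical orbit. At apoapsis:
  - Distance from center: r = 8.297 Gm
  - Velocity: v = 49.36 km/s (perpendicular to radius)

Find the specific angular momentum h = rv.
r = 8.297 Gm = 8.297 × 10^9 m
v = 49.36 km/s = 49360 m/s
h = rv = 8.297 × 10^9 × 49360 = 4.0954 × 10^14 m²/s ≈ 4.095 × 10^14 m²/s

Final answer: h = 4.095 × 10^14 m²/s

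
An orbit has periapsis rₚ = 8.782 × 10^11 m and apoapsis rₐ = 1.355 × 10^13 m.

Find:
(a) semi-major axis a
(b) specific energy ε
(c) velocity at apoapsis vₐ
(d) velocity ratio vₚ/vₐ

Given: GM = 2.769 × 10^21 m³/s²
rₚ = 8.782 × 10^11 m
rₐ = 1.355 × 10^13 m
GM = 2.769 × 10^21 m³/s²
a = (rₚ + rₐ)/2 = 7.2141 × 10^12 m
e = (rₐ − rₚ)/(rₐ + rₚ) = (1.26718 × 10^13) / (1.44282 × 10^13) = 0.878266
(a) a = 7.2141 × 10^12 m ≈ 7.214 × 10^12 m
(b) 2a = 1.44282 × 10^13 m;  ε = −GM/(2a) = -1.91916 × 10^8 J/kg ≈ -191.9 MJ/kg
(c) vₐ² = GM (2/rₐ − 1/a) = 2.769 × 10^21 × (1.47601 × 10^-13 − 1.38617 × 10^-13) = 2.48768 × 10^7 m²/s²;  vₐ = 4987.67 m/s ≈ 4.988 km/s
(d) vₚ/vₐ = rₐ/rₚ (angular momentum) = (1.355 × 10^13) / (8.782 × 10^11) = 15.4293 ≈ 15.43

Final answer:
(a) semi-major axis a = 7.214 × 10^12 m
(b) specific energy ε = -191.9 MJ/kg
(c) velocity at apoapsis vₐ = 4.988 km/s
(d) velocity ratio vₚ/vₐ = 15.43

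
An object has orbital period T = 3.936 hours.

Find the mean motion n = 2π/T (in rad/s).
T = 3.936 hours = 14169.6 s
n = 2π / 14169.6 s = 0.000443427 rad/s ≈ 0.0004434 rad/s

Final answer: n = 0.0004434 rad/s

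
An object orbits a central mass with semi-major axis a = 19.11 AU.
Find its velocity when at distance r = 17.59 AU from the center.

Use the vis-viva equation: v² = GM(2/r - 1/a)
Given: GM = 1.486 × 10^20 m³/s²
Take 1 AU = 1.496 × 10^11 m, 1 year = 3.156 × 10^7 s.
a = 19.11 AU = 2.85886 × 10^12 m
r = 17.59 AU = 2.63146 × 10^12 m
GM = 1.486 × 10^20 m³/s²
2/r − 1/a = 7.60033 × 10^-13 − 3.4979 × 10^-13 = 4.10243 × 10^-13 m⁻¹
v² = GM (2/r − 1/a) = 6.09621 × 10^7 m²/s²
v = 7807.82 m/s ≈ 1.647 AU/year

Final answer: 1.647 AU/year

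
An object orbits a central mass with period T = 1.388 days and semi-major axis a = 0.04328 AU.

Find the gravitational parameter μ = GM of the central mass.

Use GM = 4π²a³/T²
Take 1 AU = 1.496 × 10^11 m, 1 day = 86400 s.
T = 1.388 days = 119923 s
a = 0.04328 AU = 6.47469 × 10^9 m
a³ = 2.71429 × 10^29 m³
T² = 1.43816 × 10^10 s²
GM = 4π² × (2.71429 × 10^29) / (1.43816 × 10^10) = 7.45092 × 10^20 m³/s²
GM ≈ 7.451 × 10^20 m³/s²

Final answer: GM = 7.451 × 10^20 m³/s²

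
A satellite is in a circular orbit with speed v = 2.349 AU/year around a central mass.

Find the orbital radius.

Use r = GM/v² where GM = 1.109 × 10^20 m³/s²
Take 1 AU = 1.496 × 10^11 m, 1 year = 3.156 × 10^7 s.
v = 2.349 AU/year = 11134.7 m/s
GM = 1.109 × 10^20 m³/s²
v² = 1.23981 × 10^8 m²/s²
r = GM/v² = (1.109 × 10^20) / (1.23981 × 10^8) = 8.94492 × 10^11 m ≈ 5.979 AU

Final answer: 5.979 AU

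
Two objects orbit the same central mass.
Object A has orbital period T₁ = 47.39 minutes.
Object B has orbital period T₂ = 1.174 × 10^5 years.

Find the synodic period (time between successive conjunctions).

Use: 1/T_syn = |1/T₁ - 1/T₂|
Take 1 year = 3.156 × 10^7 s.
T₁ = 47.39 minutes = 2843.4 s
T₂ = 1.174 × 10^5 years = 3.70514 × 10^12 s
1/T₁ = 0.000351692 s⁻¹
1/T₂ = 2.69895 × 10^-13 s⁻¹
|1/T₁ − 1/T₂| = 0.000351692 s⁻¹
T_syn = 1 / |1/T₁ − 1/T₂| = 2843.4 s ≈ 47.39 minutes

Final answer: T_syn = 47.39 minutes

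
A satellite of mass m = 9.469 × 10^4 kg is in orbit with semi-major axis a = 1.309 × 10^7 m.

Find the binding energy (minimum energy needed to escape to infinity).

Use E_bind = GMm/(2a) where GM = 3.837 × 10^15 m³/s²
a = 1.309 × 10^7 m
GM = 3.837 × 10^15 m³/s²
m = 9.469 × 10^4 kg
GMm = 3.837 × 10^15 × 94690 = 3.63326 × 10^20 m³·kg/s²
2a = 2.618 × 10^7 m
E_bind = GMm/(2a) = 1.3878 × 10^13 J ≈ 13.88 TJ

Final answer: 13.88 TJ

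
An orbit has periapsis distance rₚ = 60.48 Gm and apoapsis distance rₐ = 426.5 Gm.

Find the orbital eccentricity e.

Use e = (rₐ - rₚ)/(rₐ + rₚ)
rₚ = 60.48 Gm = 6.048 × 10^10 m
rₐ = 426.5 Gm = 4.265 × 10^11 m
rₐ − rₚ = 3.6602 × 10^11 m
rₐ + rₚ = 4.8698 × 10^11 m
e = (rₐ − rₚ)/(rₐ + rₚ) = 0.751612

Final answer: e = 0.7516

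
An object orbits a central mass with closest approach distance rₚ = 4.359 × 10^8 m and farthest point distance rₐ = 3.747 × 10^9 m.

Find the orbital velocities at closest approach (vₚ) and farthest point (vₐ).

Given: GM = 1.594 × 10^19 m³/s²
rₚ = 4.359 × 10^8 m
rₐ = 3.747 × 10^9 m
GM = 1.594 × 10^19 m³/s²
a = (rₚ + rₐ)/2 = 2.09145 × 10^9 m
Vis-viva: v² = GM (2/r − 1/a)
vₚ² = 1.594 × 10^19 × (4.58821 × 10^-9 − 4.78137 × 10^-10) = 6.55145 × 10^10 m²/s²
vₚ = 255958 m/s ≈ 256 km/s
vₐ² = 1.594 × 10^19 × (5.3376 × 10^-10 − 4.78137 × 10^-10) = 8.86633 × 10^8 m²/s²
vₐ = 29776.4 m/s ≈ 29.78 km/s

Final answer: vₚ = 256 km/s, vₐ = 29.78 km/s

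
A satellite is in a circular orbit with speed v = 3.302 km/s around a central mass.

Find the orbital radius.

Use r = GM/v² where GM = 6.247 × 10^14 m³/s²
v = 3.302 km/s = 3302 m/s
GM = 6.247 × 10^14 m³/s²
v² = 1.09032 × 10^7 m²/s²
r = GM/v² = (6.247 × 10^14) / (1.09032 × 10^7) = 5.72951 × 10^7 m ≈ 57.3 Mm

Final answer: 57.3 Mm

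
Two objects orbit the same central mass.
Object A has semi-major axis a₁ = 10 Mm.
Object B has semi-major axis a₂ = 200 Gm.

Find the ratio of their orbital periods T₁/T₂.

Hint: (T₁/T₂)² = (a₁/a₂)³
a₁ = 10 Mm = 1 × 10^7 m
a₂ = 200 Gm = 2 × 10^11 m
a₁/a₂ = 5 × 10^-5
T₁/T₂ = (a₁/a₂)^(3/2) = (5 × 10^-5)^1.5 = 3.53553 × 10^-7

Final answer: T₁/T₂ = 3.536 × 10^-7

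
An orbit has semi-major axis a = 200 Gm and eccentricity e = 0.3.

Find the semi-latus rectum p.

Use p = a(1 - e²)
a = 200 Gm = 2 × 10^11 m
e = 0.3,  e² = 0.09,  1 − e² = 0.91
p = a(1 − e²) = 2 × 10^11 m × 0.91 = 1.82 × 10^11 m ≈ 182 Gm

Final answer: p = 182 Gm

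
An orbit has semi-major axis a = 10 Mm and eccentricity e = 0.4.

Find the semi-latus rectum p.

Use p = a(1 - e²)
a = 10 Mm = 1 × 10^7 m
e = 0.4,  e² = 0.16,  1 − e² = 0.84
p = a(1 − e²) = 1 × 10^7 m × 0.84 = 8.4 × 10^6 m ≈ 8.4 Mm

Final answer: p = 8.4 Mm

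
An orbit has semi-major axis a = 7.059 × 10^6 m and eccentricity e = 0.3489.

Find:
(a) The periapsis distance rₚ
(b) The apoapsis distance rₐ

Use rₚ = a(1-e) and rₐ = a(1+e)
a = 7.059 × 10^6 m
e = 0.3489:  1 − e = 0.6511,  1 + e = 1.3489
(a) rₚ = a(1 − e) = 7.059 × 10^6 m × 0.6511 = 4.59611 × 10^6 m ≈ 4.596 × 10^6 m
(b) rₐ = a(1 + e) = 7.059 × 10^6 m × 1.3489 = 9.52189 × 10^6 m ≈ 9.522 × 10^6 m

Final answer:
(a) rₚ = 4.596 × 10^6 m
(b) rₐ = 9.522 × 10^6 m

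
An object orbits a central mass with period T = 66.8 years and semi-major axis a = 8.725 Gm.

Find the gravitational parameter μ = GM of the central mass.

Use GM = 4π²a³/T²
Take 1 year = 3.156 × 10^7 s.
T = 66.8 years = 2.10821 × 10^9 s
a = 8.725 Gm = 8.725 × 10^9 m
a³ = 6.64196 × 10^29 m³
T² = 4.44454 × 10^18 s²
GM = 4π² × (6.64196 × 10^29) / (4.44454 × 10^18) = 5.89969 × 10^12 m³/s²
GM ≈ 5.9 × 10^12 m³/s²

Final answer: GM = 5.9 × 10^12 m³/s²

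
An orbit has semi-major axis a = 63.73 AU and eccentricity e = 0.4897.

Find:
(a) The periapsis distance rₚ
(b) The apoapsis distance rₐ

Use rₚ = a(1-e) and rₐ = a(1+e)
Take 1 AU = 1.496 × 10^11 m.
a = 63.73 AU = 9.53401 × 10^12 m
e = 0.4897:  1 − e = 0.5103,  1 + e = 1.4897
(a) rₚ = a(1 − e) = 9.53401 × 10^12 m × 0.5103 = 4.8652 × 10^12 m ≈ 32.52 AU
(b) rₐ = a(1 + e) = 9.53401 × 10^12 m × 1.4897 = 1.42028 × 10^13 m ≈ 94.94 AU

Final answer:
(a) rₚ = 32.52 AU
(b) rₐ = 94.94 AU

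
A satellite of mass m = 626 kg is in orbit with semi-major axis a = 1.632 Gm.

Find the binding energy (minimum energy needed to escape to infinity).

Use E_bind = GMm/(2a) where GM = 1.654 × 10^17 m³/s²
a = 1.632 Gm = 1.632 × 10^9 m
GM = 1.654 × 10^17 m³/s²
m = 626 kg
GMm = 1.654 × 10^17 × 626 = 1.0354 × 10^20 m³·kg/s²
2a = 3.264 × 10^9 m
E_bind = GMm/(2a) = 3.17219 × 10^10 J ≈ 31.72 GJ

Final answer: 31.72 GJ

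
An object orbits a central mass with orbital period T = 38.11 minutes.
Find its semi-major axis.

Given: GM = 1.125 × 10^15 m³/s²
T = 38.11 minutes = 2286.6 s
GM = 1.125 × 10^15 m³/s²
Kepler's third law: a³ = GM T² / (4π²)
T² = 5.22854 × 10^6 s²
a³ = (1.125 × 10^15) × (5.22854 × 10^6) / (4π²) = 1.48996 × 10^20 m³
a = (a³)^(1/3) = 5.30141 × 10^6 m ≈ 5.301 Mm

Final answer: 5.301 Mm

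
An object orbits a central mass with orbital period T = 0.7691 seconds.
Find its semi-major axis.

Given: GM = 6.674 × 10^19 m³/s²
T = 0.7691 seconds
GM = 6.674 × 10^19 m³/s²
Kepler's third law: a³ = GM T² / (4π²)
T² = 0.591515 s²
a³ = (6.674 × 10^19) × 0.591515 / (4π²) = 9.99982 × 10^17 m³
a = (a³)^(1/3) = 999994 m ≈ 1000 km

Final answer: 1000 km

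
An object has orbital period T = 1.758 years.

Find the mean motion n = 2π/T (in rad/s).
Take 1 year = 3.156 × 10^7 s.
T = 1.758 years = 5.54825 × 10^7 s
n = 2π / (5.54825 × 10^7 s) = 1.13246 × 10^-7 rad/s ≈ 1.132 × 10^-7 rad/s

Final answer: n = 1.132 × 10^-7 rad/s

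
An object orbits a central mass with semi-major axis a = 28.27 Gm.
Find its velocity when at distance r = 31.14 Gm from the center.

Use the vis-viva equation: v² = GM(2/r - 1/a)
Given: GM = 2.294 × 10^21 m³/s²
a = 28.27 Gm = 2.827 × 10^10 m
r = 31.14 Gm = 3.114 × 10^10 m
GM = 2.294 × 10^21 m³/s²
2/r − 1/a = 6.42261 × 10^-11 − 3.53732 × 10^-11 = 2.88529 × 10^-11 m⁻¹
v² = GM (2/r − 1/a) = 6.61885 × 10^10 m²/s²
v = 257271 m/s ≈ 257.3 km/s

Final answer: 257.3 km/s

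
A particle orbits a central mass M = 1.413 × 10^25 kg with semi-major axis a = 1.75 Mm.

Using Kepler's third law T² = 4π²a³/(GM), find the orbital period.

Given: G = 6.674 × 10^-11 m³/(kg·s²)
M = 1.413 × 10^25 kg
GM = G × M = 6.674 × 10^-11 × 1.413 × 10^25 = 9.43036 × 10^14 m³/s²
a = 1.75 Mm = 1.75 × 10^6 m
a³ = 5.35938 × 10^18 m³
T = 2π √(a³/GM) = 2π √((5.35938 × 10^18) / (9.43036 × 10^14)) = 2π × 75.3864 s
T = 473.667 s ≈ 7.894 minutes

Final answer: 7.894 minutes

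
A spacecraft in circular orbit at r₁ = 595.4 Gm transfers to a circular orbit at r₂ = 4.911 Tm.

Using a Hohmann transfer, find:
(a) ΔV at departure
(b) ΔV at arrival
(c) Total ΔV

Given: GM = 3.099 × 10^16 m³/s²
r₁ = 595.4 Gm = 5.954 × 10^11 m
r₂ = 4.911 Tm = 4.911 × 10^12 m
GM = 3.099 × 10^16 m³/s²
Transfer ellipse: a_t = (r₁ + r₂)/2 = 2.7532 × 10^12 m
Circular speed at r₁: v₁ = √(GM/r₁) = 228.143 m/s
Transfer speed at r₁ (periapsis): v₁ₜ = √(GM(2/r₁ − 1/a_t)) = 304.7 m/s
(a) ΔV₁ = v₁ₜ − v₁ = 76.5574 m/s ≈ 76.56 m/s
Circular speed at r₂: v₂ = √(GM/r₂) = 79.4375 m/s
Transfer speed at r₂ (apoapsis): v₂ₜ = √(GM(2/r₂ − 1/a_t)) = 36.9412 m/s
(b) ΔV₂ = v₂ − v₂ₜ = 42.4963 m/s ≈ 42.5 m/s
(c) ΔV_total = ΔV₁ + ΔV₂ = 119.054 m/s ≈ 119.1 m/s

Final answer:
(a) ΔV₁ = 76.56 m/s
(b) ΔV₂ = 42.5 m/s
(c) ΔV_total = 119.1 m/s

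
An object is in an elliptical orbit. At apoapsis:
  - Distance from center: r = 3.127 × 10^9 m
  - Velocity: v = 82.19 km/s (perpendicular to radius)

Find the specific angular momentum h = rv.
r = 3.127 × 10^9 m
v = 82.19 km/s = 82190 m/s
h = rv = 3.127 × 10^9 × 82190 = 2.57008 × 10^14 m²/s ≈ 2.57 × 10^14 m²/s

Final answer: h = 2.57 × 10^14 m²/s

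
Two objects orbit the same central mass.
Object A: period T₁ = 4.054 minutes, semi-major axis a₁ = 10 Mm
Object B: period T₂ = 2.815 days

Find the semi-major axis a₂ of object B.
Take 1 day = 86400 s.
T₁ = 4.054 minutes = 243.24 s
T₂ = 2.815 days = 243216 s
a₁ = 10 Mm = 1 × 10^7 m
Kepler's third law: (T₂/T₁)² = (a₂/a₁)³  ⇒  a₂ = a₁ (T₂/T₁)^(2/3)
T₂/T₁ = 999.901
(T₂/T₁)^(2/3) = 99.9934
a₂ = 1 × 10^7 m × 99.9934 = 9.99934 × 10^8 m ≈ 999.9 Mm

Final answer: a₂ = 999.9 Mm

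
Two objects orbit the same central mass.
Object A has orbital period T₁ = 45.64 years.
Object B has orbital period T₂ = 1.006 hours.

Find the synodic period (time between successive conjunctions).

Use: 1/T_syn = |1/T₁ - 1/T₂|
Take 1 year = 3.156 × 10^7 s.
T₁ = 45.64 years = 1.4404 × 10^9 s
T₂ = 1.006 hours = 3621.6 s
1/T₁ = 6.94252 × 10^-10 s⁻¹
1/T₂ = 0.000276121 s⁻¹
|1/T₁ − 1/T₂| = 0.00027612 s⁻¹
T_syn = 1 / |1/T₁ − 1/T₂| = 3621.61 s ≈ 1.006 hours

Final answer: T_syn = 1.006 hours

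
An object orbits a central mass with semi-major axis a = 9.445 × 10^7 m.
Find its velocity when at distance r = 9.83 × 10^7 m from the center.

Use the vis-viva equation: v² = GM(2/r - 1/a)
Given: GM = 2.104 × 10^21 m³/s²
a = 9.445 × 10^7 m
r = 9.83 × 10^7 m
GM = 2.104 × 10^21 m³/s²
2/r − 1/a = 2.03459 × 10^-8 − 1.05876 × 10^-8 = 9.75827 × 10^-9 m⁻¹
v² = GM (2/r − 1/a) = 2.05314 × 10^13 m²/s²
v = 4.53116 × 10^6 m/s ≈ 4531 km/s

Final answer: 4531 km/s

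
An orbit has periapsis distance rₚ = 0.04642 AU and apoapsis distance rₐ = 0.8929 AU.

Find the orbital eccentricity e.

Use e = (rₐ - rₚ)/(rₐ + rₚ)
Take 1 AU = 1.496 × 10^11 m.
rₚ = 0.04642 AU = 6.94443 × 10^9 m
rₐ = 0.8929 AU = 1.33578 × 10^11 m
rₐ − rₚ = 1.26633 × 10^11 m
rₐ + rₚ = 1.40522 × 10^11 m
e = (rₐ − rₚ)/(rₐ + rₚ) = 0.901163

Final answer: e = 0.9012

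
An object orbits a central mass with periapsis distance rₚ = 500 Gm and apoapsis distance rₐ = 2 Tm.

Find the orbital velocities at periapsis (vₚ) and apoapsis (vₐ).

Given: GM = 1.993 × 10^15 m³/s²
rₚ = 500 Gm = 5 × 10^11 m
rₐ = 2 Tm = 2 × 10^12 m
GM = 1.993 × 10^15 m³/s²
a = (rₚ + rₐ)/2 = 1.25 × 10^12 m
Vis-viva: v² = GM (2/r − 1/a)
vₚ² = 1.993 × 10^15 × (4 × 10^-12 − 8 × 10^-13) = 6377.6 m²/s²
vₚ = 79.8599 m/s ≈ 79.86 m/s
vₐ² = 1.993 × 10^15 × (1 × 10^-12 − 8 × 10^-13) = 398.6 m²/s²
vₐ = 19.965 m/s ≈ 19.96 m/s

Final answer: vₚ = 79.86 m/s, vₐ = 19.96 m/s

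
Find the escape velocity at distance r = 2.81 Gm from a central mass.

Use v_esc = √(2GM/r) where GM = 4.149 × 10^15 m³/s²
r = 2.81 Gm = 2.81 × 10^9 m
GM = 4.149 × 10^15 m³/s²
2GM/r = 2 × (4.149 × 10^15) / (2.81 × 10^9) = 2.95302 × 10^6 m²/s²
v_esc = √(2GM/r) = 1718.44 m/s ≈ 1.718 km/s

Final answer: 1.718 km/s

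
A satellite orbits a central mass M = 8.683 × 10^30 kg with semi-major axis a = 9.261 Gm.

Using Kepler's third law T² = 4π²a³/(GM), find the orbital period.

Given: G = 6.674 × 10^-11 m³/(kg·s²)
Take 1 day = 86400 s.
M = 8.683 × 10^30 kg
GM = G × M = 6.674 × 10^-11 × 8.683 × 10^30 = 5.79503 × 10^20 m³/s²
a = 9.261 Gm = 9.261 × 10^9 m
a³ = 7.9428 × 10^29 m³
T = 2π √(a³/GM) = 2π √((7.9428 × 10^29) / (5.79503 × 10^20)) = 2π × 37021.9 s
T = 232616 s ≈ 2.692 days

Final answer: 2.692 days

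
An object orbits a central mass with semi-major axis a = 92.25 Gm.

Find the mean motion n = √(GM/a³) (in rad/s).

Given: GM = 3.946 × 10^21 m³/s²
a = 92.25 Gm = 9.225 × 10^10 m
GM = 3.946 × 10^21 m³/s²
a³ = 7.85053 × 10^32 m³
GM/a³ = (3.946 × 10^21) / (7.85053 × 10^32) = 5.02641 × 10^-12 s⁻²
n = √(GM/a³) = 2.24197 × 10^-6 rad/s ≈ 2.242 × 10^-6 rad/s

Final answer: n = 2.242 × 10^-6 rad/s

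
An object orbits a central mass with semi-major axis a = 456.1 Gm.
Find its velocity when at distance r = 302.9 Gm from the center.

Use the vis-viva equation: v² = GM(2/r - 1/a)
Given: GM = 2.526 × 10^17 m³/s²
a = 456.1 Gm = 4.561 × 10^11 m
r = 302.9 Gm = 3.029 × 10^11 m
GM = 2.526 × 10^17 m³/s²
2/r − 1/a = 6.60284 × 10^-12 − 2.1925 × 10^-12 = 4.41034 × 10^-12 m⁻¹
v² = GM (2/r − 1/a) = 1.11405 × 10^6 m²/s²
v = 1055.49 m/s ≈ 1.055 km/s

Final answer: 1.055 km/s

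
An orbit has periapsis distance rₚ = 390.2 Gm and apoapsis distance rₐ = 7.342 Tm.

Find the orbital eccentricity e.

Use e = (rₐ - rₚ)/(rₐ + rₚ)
rₚ = 390.2 Gm = 3.902 × 10^11 m
rₐ = 7.342 Tm = 7.342 × 10^12 m
rₐ − rₚ = 6.9518 × 10^12 m
rₐ + rₚ = 7.7322 × 10^12 m
e = (rₐ − rₚ)/(rₐ + rₚ) = 0.899071

Final answer: e = 0.8991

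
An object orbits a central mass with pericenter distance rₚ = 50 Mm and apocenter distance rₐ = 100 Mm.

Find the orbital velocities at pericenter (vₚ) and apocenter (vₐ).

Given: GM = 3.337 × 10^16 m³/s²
rₚ = 50 Mm = 5 × 10^7 m
rₐ = 100 Mm = 1 × 10^8 m
GM = 3.337 × 10^16 m³/s²
a = (rₚ + rₐ)/2 = 7.5 × 10^7 m
Vis-viva: v² = GM (2/r − 1/a)
vₚ² = 3.337 × 10^16 × (4 × 10^-8 − 1.33333 × 10^-8) = 8.89867 × 10^8 m²/s²
vₚ = 29830.6 m/s ≈ 29.83 km/s
vₐ² = 3.337 × 10^16 × (2 × 10^-8 − 1.33333 × 10^-8) = 2.22467 × 10^8 m²/s²
vₐ = 14915.3 m/s ≈ 14.92 km/s

Final answer: vₚ = 29.83 km/s, vₐ = 14.92 km/s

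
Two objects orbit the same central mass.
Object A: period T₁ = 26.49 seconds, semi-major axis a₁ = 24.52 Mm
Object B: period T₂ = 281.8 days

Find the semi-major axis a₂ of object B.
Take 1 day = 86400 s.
T₁ = 26.49 seconds
T₂ = 281.8 days = 2.43475 × 10^7 s
a₁ = 24.52 Mm = 2.452 × 10^7 m
Kepler's third law: (T₂/T₁)² = (a₂/a₁)³  ⇒  a₂ = a₁ (T₂/T₁)^(2/3)
T₂/T₁ = 919121
(T₂/T₁)^(2/3) = 9453.27
a₂ = 2.452 × 10^7 m × 9453.27 = 2.31794 × 10^11 m ≈ 231.8 Gm

Final answer: a₂ = 231.8 Gm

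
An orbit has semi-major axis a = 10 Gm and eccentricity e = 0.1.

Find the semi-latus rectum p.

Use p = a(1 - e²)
a = 10 Gm = 1 × 10^10 m
e = 0.1,  e² = 0.01,  1 − e² = 0.99
p = a(1 − e²) = 1 × 10^10 m × 0.99 = 9.9 × 10^9 m ≈ 9.9 Gm

Final answer: p = 9.9 Gm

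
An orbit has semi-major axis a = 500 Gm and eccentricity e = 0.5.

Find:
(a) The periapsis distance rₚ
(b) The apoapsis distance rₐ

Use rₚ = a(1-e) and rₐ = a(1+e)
a = 500 Gm = 5 × 10^11 m
e = 0.5:  1 − e = 0.5,  1 + e = 1.5
(a) rₚ = a(1 − e) = 5 × 10^11 m × 0.5 = 2.5 × 10^11 m ≈ 250 Gm
(b) rₐ = a(1 + e) = 5 × 10^11 m × 1.5 = 7.5 × 10^11 m ≈ 750 Gm

Final answer:
(a) rₚ = 250 Gm
(b) rₐ = 750 Gm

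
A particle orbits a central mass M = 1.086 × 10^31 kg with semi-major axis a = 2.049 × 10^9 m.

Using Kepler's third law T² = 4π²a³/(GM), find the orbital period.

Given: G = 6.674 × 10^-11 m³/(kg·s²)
M = 1.086 × 10^31 kg
GM = G × M = 6.674 × 10^-11 × 1.086 × 10^31 = 7.24796 × 10^20 m³/s²
a = 2.049 × 10^9 m
a³ = 8.60252 × 10^27 m³
T = 2π √(a³/GM) = 2π √((8.60252 × 10^27) / (7.24796 × 10^20)) = 2π × 3445.12 s
T = 21646.4 s ≈ 6.013 hours

Final answer: 6.013 hours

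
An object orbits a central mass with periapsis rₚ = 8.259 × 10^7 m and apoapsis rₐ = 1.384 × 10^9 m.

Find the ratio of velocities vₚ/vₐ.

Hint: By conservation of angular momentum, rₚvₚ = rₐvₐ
rₚ = 8.259 × 10^7 m
rₐ = 1.384 × 10^9 m
rₚvₚ = rₐvₐ  ⇒  vₚ/vₐ = rₐ/rₚ
vₚ/vₐ = (1.384 × 10^9) / (8.259 × 10^7) = 16.7575

Final answer: vₚ/vₐ = 16.76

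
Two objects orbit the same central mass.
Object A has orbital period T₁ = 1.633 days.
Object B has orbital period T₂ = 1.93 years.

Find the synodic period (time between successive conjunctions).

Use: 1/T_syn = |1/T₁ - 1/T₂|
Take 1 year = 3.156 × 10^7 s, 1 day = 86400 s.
T₁ = 1.633 days = 141091 s
T₂ = 1.93 years = 6.09108 × 10^7 s
1/T₁ = 7.08761 × 10^-6 s⁻¹
1/T₂ = 1.64174 × 10^-8 s⁻¹
|1/T₁ − 1/T₂| = 7.0712 × 10^-6 s⁻¹
T_syn = 1 / |1/T₁ − 1/T₂| = 141419 s ≈ 1.637 days

Final answer: T_syn = 1.637 days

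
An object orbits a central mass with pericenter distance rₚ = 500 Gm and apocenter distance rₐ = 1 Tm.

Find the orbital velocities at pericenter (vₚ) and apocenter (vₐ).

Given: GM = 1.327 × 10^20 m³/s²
rₚ = 500 Gm = 5 × 10^11 m
rₐ = 1 Tm = 1 × 10^12 m
GM = 1.327 × 10^20 m³/s²
a = (rₚ + rₐ)/2 = 7.5 × 10^11 m
Vis-viva: v² = GM (2/r − 1/a)
vₚ² = 1.327 × 10^20 × (4 × 10^-12 − 1.33333 × 10^-12) = 3.53867 × 10^8 m²/s²
vₚ = 18811.3 m/s ≈ 18.81 km/s
vₐ² = 1.327 × 10^20 × (2 × 10^-12 − 1.33333 × 10^-12) = 8.84667 × 10^7 m²/s²
vₐ = 9405.67 m/s ≈ 9.406 km/s

Final answer: vₚ = 18.81 km/s, vₐ = 9.406 km/s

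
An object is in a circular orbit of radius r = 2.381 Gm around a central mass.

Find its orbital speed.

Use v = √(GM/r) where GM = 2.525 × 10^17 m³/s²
r = 2.381 Gm = 2.381 × 10^9 m
GM = 2.525 × 10^17 m³/s²
GM/r = (2.525 × 10^17) / (2.381 × 10^9) = 1.06048 × 10^8 m²/s²
v = √(GM/r) = 10298 m/s ≈ 10.3 km/s

Final answer: 10.3 km/s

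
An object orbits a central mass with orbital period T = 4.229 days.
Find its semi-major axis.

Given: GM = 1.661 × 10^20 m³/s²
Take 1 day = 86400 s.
T = 4.229 days = 365386 s
GM = 1.661 × 10^20 m³/s²
Kepler's third law: a³ = GM T² / (4π²)
T² = 1.33507 × 10^11 s²
a³ = (1.661 × 10^20) × (1.33507 × 10^11) / (4π²) = 5.61711 × 10^29 m³
a = (a³)^(1/3) = 8.25096 × 10^9 m ≈ 8.251 Gm

Final answer: 8.251 Gm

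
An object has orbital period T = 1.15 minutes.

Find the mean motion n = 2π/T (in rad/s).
T = 1.15 minutes = 69 s
n = 2π / 69 s = 0.0910607 rad/s ≈ 0.09106 rad/s

Final answer: n = 0.09106 rad/s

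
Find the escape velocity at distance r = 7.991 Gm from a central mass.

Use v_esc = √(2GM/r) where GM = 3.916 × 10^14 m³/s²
r = 7.991 Gm = 7.991 × 10^9 m
GM = 3.916 × 10^14 m³/s²
2GM/r = 2 × (3.916 × 10^14) / (7.991 × 10^9) = 98010.3 m²/s²
v_esc = √(2GM/r) = 313.066 m/s ≈ 313.1 m/s

Final answer: 313.1 m/s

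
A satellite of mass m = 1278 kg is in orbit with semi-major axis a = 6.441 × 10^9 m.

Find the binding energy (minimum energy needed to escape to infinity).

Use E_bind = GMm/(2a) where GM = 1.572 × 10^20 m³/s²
a = 6.441 × 10^9 m
GM = 1.572 × 10^20 m³/s²
m = 1278 kg
GMm = 1.572 × 10^20 × 1278 = 2.00902 × 10^23 m³·kg/s²
2a = 1.2882 × 10^10 m
E_bind = GMm/(2a) = 1.55955 × 10^13 J ≈ 15.6 TJ

Final answer: 15.6 TJ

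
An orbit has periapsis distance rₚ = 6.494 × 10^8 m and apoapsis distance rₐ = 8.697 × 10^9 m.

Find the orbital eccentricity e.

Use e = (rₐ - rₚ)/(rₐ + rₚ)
rₚ = 6.494 × 10^8 m
rₐ = 8.697 × 10^9 m
rₐ − rₚ = 8.0476 × 10^9 m
rₐ + rₚ = 9.3464 × 10^9 m
e = (rₐ − rₚ)/(rₐ + rₚ) = 0.861037

Final answer: e = 0.861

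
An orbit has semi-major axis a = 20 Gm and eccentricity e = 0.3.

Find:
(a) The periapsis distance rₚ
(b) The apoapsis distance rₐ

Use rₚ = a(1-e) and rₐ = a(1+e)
a = 20 Gm = 2 × 10^10 m
e = 0.3:  1 − e = 0.7,  1 + e = 1.3
(a) rₚ = a(1 − e) = 2 × 10^10 m × 0.7 = 1.4 × 10^10 m ≈ 14 Gm
(b) rₐ = a(1 + e) = 2 × 10^10 m × 1.3 = 2.6 × 10^10 m ≈ 26 Gm

Final answer:
(a) rₚ = 14 Gm
(b) rₐ = 26 Gm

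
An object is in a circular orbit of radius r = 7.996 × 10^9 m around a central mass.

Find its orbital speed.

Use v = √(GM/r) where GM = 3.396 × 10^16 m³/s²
r = 7.996 × 10^9 m
GM = 3.396 × 10^16 m³/s²
GM/r = (3.396 × 10^16) / (7.996 × 10^9) = 4.24712 × 10^6 m²/s²
v = √(GM/r) = 2060.86 m/s ≈ 2.061 km/s

Final answer: 2.061 km/s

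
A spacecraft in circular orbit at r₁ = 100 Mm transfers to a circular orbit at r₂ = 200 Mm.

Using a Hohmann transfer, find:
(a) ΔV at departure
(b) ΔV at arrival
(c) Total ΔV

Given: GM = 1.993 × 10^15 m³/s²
r₁ = 100 Mm = 1 × 10^8 m
r₂ = 200 Mm = 2 × 10^8 m
GM = 1.993 × 10^15 m³/s²
Transfer ellipse: a_t = (r₁ + r₂)/2 = 1.5 × 10^8 m
Circular speed at r₁: v₁ = √(GM/r₁) = 4464.3 m/s
Transfer speed at r₁ (periapsis): v₁ₜ = √(GM(2/r₁ − 1/a_t)) = 5154.93 m/s
(a) ΔV₁ = v₁ₜ − v₁ = 690.63 m/s ≈ 690.6 m/s
Circular speed at r₂: v₂ = √(GM/r₂) = 3156.74 m/s
Transfer speed at r₂ (apoapsis): v₂ₜ = √(GM(2/r₂ − 1/a_t)) = 2577.47 m/s
(b) ΔV₂ = v₂ − v₂ₜ = 579.272 m/s ≈ 579.3 m/s
(c) ΔV_total = ΔV₁ + ΔV₂ = 1269.9 m/s ≈ 1.27 km/s

Final answer:
(a) ΔV₁ = 690.6 m/s
(b) ΔV₂ = 579.3 m/s
(c) ΔV_total = 1.27 km/s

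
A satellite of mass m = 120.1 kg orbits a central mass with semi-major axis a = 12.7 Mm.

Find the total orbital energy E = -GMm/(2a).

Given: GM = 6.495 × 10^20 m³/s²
a = 12.7 Mm = 1.27 × 10^7 m
GM = 6.495 × 10^20 m³/s²
2a = 2.54 × 10^7 m
GMm = 6.495 × 10^20 × 120.1 = 7.8005 × 10^22 m³·kg/s²
E = −GMm/(2a) = -3.07106 × 10^15 J ≈ -3.071 PJ

Final answer: -3.071 PJ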